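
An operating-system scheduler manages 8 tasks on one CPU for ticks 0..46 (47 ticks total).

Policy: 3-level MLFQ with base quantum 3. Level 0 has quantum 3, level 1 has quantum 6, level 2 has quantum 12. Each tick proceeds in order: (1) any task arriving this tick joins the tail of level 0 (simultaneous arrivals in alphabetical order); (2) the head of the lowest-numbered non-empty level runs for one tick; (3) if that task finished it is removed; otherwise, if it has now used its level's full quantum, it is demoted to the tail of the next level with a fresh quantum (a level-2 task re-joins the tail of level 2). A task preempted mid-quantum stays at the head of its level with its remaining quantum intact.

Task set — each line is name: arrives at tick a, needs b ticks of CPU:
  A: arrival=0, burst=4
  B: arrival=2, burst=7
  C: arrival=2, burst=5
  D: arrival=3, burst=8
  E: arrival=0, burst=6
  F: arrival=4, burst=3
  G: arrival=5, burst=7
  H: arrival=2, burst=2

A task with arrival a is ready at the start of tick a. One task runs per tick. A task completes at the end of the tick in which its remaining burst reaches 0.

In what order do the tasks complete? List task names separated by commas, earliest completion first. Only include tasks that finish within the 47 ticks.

completion order = H, F, A, E, B, C, D, G

t=0: L0/L1/L2 = AE/-/- → run A
t=1: L0/L1/L2 = AE/-/- → run A
t=2: L0/L1/L2 = AEBCH/-/- → run A
t=3: L0/L1/L2 = EBCHD/A/- → run E
t=4: L0/L1/L2 = EBCHDF/A/- → run E
t=5: L0/L1/L2 = EBCHDFG/A/- → run E
t=6: L0/L1/L2 = BCHDFG/AE/- → run B
t=7: L0/L1/L2 = BCHDFG/AE/- → run B
t=8: L0/L1/L2 = BCHDFG/AE/- → run B
t=9: L0/L1/L2 = CHDFG/AEB/- → run C
t=10: L0/L1/L2 = CHDFG/AEB/- → run C
t=11: L0/L1/L2 = CHDFG/AEB/- → run C
t=12: L0/L1/L2 = HDFG/AEBC/- → run H
t=13: L0/L1/L2 = HDFG/AEBC/- → run H
t=14: L0/L1/L2 = DFG/AEBC/- → run D
t=15: L0/L1/L2 = DFG/AEBC/- → run D
t=16: L0/L1/L2 = DFG/AEBC/- → run D
t=17: L0/L1/L2 = FG/AEBCD/- → run F
t=18: L0/L1/L2 = FG/AEBCD/- → run F
t=19: L0/L1/L2 = FG/AEBCD/- → run F
t=20: L0/L1/L2 = G/AEBCD/- → run G
t=21: L0/L1/L2 = G/AEBCD/- → run G
t=22: L0/L1/L2 = G/AEBCD/- → run G
t=23: L0/L1/L2 = -/AEBCDG/- → run A
t=24: L0/L1/L2 = -/EBCDG/- → run E
t=25: L0/L1/L2 = -/EBCDG/- → run E
t=26: L0/L1/L2 = -/EBCDG/- → run E
t=27: L0/L1/L2 = -/BCDG/- → run B
t=28: L0/L1/L2 = -/BCDG/- → run B
t=29: L0/L1/L2 = -/BCDG/- → run B
t=30: L0/L1/L2 = -/BCDG/- → run B
t=31: L0/L1/L2 = -/CDG/- → run C
t=32: L0/L1/L2 = -/CDG/- → run C
t=33: L0/L1/L2 = -/DG/- → run D
t=34: L0/L1/L2 = -/DG/- → run D
t=35: L0/L1/L2 = -/DG/- → run D
t=36: L0/L1/L2 = -/DG/- → run D
t=37: L0/L1/L2 = -/DG/- → run D
t=38: L0/L1/L2 = -/G/- → run G
t=39: L0/L1/L2 = -/G/- → run G
t=40: L0/L1/L2 = -/G/- → run G
t=41: L0/L1/L2 = -/G/- → run G
t=42: (idle)
t=43: (idle)
t=44: (idle)
t=45: (idle)
t=46: (idle)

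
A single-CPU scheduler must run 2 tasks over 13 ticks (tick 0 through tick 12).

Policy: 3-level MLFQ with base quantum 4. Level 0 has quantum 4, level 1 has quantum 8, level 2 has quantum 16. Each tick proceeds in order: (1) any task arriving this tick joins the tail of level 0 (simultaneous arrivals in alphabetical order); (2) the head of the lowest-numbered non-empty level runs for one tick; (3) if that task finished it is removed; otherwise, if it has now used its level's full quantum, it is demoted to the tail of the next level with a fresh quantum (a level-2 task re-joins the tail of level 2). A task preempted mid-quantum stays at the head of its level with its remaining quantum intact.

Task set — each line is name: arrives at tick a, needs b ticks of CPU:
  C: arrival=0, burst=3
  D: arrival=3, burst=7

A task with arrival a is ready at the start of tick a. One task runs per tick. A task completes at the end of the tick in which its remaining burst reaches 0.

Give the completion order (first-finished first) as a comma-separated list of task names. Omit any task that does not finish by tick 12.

completion order = C, D

t=0: L0/L1/L2 = C/-/- → run C
t=1: L0/L1/L2 = C/-/- → run C
t=2: L0/L1/L2 = C/-/- → run C
t=3: L0/L1/L2 = D/-/- → run D
t=4: L0/L1/L2 = D/-/- → run D
t=5: L0/L1/L2 = D/-/- → run D
t=6: L0/L1/L2 = D/-/- → run D
t=7: L0/L1/L2 = -/D/- → run D
t=8: L0/L1/L2 = -/D/- → run D
t=9: L0/L1/L2 = -/D/- → run D
t=10: (idle)
t=11: (idle)
t=12: (idle)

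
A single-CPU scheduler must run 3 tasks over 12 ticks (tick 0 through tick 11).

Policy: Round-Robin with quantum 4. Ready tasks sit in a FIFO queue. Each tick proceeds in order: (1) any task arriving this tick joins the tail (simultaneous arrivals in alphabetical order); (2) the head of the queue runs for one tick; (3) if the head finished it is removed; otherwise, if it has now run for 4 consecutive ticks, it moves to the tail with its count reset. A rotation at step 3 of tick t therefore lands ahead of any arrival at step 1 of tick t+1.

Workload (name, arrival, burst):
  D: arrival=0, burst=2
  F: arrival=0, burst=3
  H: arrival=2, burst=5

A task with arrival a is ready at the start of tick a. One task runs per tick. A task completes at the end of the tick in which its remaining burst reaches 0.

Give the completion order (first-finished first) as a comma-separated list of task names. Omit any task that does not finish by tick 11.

completion order = D, F, H

t=0: queue=[D,F] q_used=0 → run D
t=1: queue=[D,F] q_used=1 → run D
t=2: queue=[F,H] q_used=0 → run F
t=3: queue=[F,H] q_used=1 → run F
t=4: queue=[F,H] q_used=2 → run F
t=5: queue=[H] q_used=0 → run H
t=6: queue=[H] q_used=1 → run H
t=7: queue=[H] q_used=2 → run H
t=8: queue=[H] q_used=3 → run H
t=9: queue=[H] q_used=0 → run H
t=10: (idle)
t=11: (idle)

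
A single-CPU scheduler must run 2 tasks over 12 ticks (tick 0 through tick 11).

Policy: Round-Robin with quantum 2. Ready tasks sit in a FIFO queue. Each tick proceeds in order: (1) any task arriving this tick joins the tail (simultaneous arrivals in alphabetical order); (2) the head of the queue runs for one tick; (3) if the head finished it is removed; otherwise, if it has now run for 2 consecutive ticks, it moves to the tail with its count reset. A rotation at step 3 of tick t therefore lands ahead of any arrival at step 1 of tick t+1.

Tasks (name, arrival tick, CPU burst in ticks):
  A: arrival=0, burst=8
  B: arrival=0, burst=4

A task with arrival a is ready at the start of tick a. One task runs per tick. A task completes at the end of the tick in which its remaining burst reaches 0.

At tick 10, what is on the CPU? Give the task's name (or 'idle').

running at tick 10 = A

t=0: queue=[A,B] q_used=0 → run A
t=1: queue=[A,B] q_used=1 → run A
t=2: queue=[B,A] q_used=0 → run B
t=3: queue=[B,A] q_used=1 → run B
t=4: queue=[A,B] q_used=0 → run A
t=5: queue=[A,B] q_used=1 → run A
t=6: queue=[B,A] q_used=0 → run B
t=7: queue=[B,A] q_used=1 → run B
t=8: queue=[A] q_used=0 → run A
t=9: queue=[A] q_used=1 → run A
t=10: queue=[A] q_used=0 → run A
t=11: queue=[A] q_used=1 → run A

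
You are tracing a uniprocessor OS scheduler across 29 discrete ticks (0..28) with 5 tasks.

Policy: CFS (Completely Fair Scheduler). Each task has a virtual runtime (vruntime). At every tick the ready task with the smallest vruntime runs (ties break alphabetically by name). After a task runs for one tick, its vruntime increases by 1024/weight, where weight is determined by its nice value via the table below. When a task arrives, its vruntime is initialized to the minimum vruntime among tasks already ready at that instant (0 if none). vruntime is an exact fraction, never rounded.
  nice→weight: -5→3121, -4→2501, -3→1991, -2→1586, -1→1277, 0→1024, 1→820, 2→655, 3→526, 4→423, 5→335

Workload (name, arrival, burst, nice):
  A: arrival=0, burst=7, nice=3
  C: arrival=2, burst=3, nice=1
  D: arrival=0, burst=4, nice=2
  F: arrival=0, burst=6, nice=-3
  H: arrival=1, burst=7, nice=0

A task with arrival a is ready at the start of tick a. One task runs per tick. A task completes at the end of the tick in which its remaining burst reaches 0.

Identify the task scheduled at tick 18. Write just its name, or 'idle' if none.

t=0: vr[A=0 D=0 F=0] → run A
t=1: vr[A=512/263 D=0 F=0 H=0] → run D
t=2: vr[A=512/263 C=0 D=1024/655 F=0 H=0] → run C
t=3: vr[A=512/263 C=256/205 D=1024/655 F=0 H=0] → run F
t=4: vr[A=512/263 C=256/205 D=1024/655 F=1024/1991 H=0] → run H
t=5: vr[A=512/263 C=256/205 D=1024/655 F=1024/1991 H=1] → run F
t=6: vr[A=512/263 C=256/205 D=1024/655 F=2048/1991 H=1] → run H
t=7: vr[A=512/263 C=256/205 D=1024/655 F=2048/1991 H=2] → run F
t=8: vr[A=512/263 C=256/205 D=1024/655 F=3072/1991 H=2] → run C
t=9: vr[A=512/263 C=512/205 D=1024/655 F=3072/1991 H=2] → run F
t=10: vr[A=512/263 C=512/205 D=1024/655 F=4096/1991 H=2] → run D
t=11: vr[A=512/263 C=512/205 D=2048/655 F=4096/1991 H=2] → run A
t=12: vr[A=1024/263 C=512/205 D=2048/655 F=4096/1991 H=2] → run H
t=13: vr[A=1024/263 C=512/205 D=2048/655 F=4096/1991 H=3] → run F
t=14: vr[A=1024/263 C=512/205 D=2048/655 F=5120/1991 H=3] → run C
t=15: vr[A=1024/263 D=2048/655 F=5120/1991 H=3] → run F
t=16: vr[A=1024/263 D=2048/655 H=3] → run H
t=17: vr[A=1024/263 D=2048/655 H=4] → run D
t=18: vr[A=1024/263 D=3072/655 H=4] → run A
t=19: vr[A=1536/263 D=3072/655 H=4] → run H
t=20: vr[A=1536/263 D=3072/655 H=5] → run D
t=21: vr[A=1536/263 H=5] → run H
t=22: vr[A=1536/263 H=6] → run A
t=23: vr[A=2048/263 H=6] → run H
t=24: vr[A=2048/263] → run A
t=25: vr[A=2560/263] → run A
t=26: vr[A=3072/263] → run A
t=27: (idle)
t=28: (idle)

running at tick 18 = A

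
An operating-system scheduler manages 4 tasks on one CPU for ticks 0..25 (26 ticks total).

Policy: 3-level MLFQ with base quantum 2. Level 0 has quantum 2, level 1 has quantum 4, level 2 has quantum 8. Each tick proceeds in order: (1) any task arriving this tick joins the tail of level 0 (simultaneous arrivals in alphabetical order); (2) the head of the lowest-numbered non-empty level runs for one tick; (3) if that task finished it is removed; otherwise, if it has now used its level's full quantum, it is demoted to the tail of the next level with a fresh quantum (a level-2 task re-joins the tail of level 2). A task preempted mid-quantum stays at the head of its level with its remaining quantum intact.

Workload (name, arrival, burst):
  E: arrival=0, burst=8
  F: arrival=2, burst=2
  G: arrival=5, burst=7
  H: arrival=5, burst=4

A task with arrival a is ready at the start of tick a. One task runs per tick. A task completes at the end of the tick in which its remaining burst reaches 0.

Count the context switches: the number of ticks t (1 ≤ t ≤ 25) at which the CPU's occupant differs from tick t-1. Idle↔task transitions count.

t=0: L0/L1/L2 = E/-/- → run E
t=1: L0/L1/L2 = E/-/- → run E
t=2: L0/L1/L2 = F/E/- → run F
t=3: L0/L1/L2 = F/E/- → run F
t=4: L0/L1/L2 = -/E/- → run E
t=5: L0/L1/L2 = GH/E/- → run G
t=6: L0/L1/L2 = GH/E/- → run G
t=7: L0/L1/L2 = H/EG/- → run H
t=8: L0/L1/L2 = H/EG/- → run H
t=9: L0/L1/L2 = -/EGH/- → run E
t=10: L0/L1/L2 = -/EGH/- → run E
t=11: L0/L1/L2 = -/EGH/- → run E
t=12: L0/L1/L2 = -/GH/E → run G
t=13: L0/L1/L2 = -/GH/E → run G
t=14: L0/L1/L2 = -/GH/E → run G
t=15: L0/L1/L2 = -/GH/E → run G
t=16: L0/L1/L2 = -/H/EG → run H
t=17: L0/L1/L2 = -/H/EG → run H
t=18: L0/L1/L2 = -/-/EG → run E
t=19: L0/L1/L2 = -/-/EG → run E
t=20: L0/L1/L2 = -/-/G → run G
t=21: (idle)
t=22: (idle)
t=23: (idle)
t=24: (idle)
t=25: (idle)

context switches = 10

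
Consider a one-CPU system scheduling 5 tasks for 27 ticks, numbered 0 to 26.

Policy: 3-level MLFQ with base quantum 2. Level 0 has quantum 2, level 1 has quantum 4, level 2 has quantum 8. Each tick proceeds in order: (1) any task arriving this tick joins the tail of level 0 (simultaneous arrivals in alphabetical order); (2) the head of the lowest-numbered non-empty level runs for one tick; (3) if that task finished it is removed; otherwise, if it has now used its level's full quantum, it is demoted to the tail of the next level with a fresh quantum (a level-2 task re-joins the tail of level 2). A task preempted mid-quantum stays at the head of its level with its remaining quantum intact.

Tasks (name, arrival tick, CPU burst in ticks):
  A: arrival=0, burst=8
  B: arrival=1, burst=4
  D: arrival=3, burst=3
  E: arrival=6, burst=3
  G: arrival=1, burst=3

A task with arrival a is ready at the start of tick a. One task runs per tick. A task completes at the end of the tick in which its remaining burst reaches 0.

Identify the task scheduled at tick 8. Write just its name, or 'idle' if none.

t=0: L0/L1/L2 = A/-/- → run A
t=1: L0/L1/L2 = ABG/-/- → run A
t=2: L0/L1/L2 = BG/A/- → run B
t=3: L0/L1/L2 = BGD/A/- → run B
t=4: L0/L1/L2 = GD/AB/- → run G
t=5: L0/L1/L2 = GD/AB/- → run G
t=6: L0/L1/L2 = DE/ABG/- → run D
t=7: L0/L1/L2 = DE/ABG/- → run D
t=8: L0/L1/L2 = E/ABGD/- → run E
t=9: L0/L1/L2 = E/ABGD/- → run E
t=10: L0/L1/L2 = -/ABGDE/- → run A
t=11: L0/L1/L2 = -/ABGDE/- → run A
t=12: L0/L1/L2 = -/ABGDE/- → run A
t=13: L0/L1/L2 = -/ABGDE/- → run A
t=14: L0/L1/L2 = -/BGDE/A → run B
t=15: L0/L1/L2 = -/BGDE/A → run B
t=16: L0/L1/L2 = -/GDE/A → run G
t=17: L0/L1/L2 = -/DE/A → run D
t=18: L0/L1/L2 = -/E/A → run E
t=19: L0/L1/L2 = -/-/A → run A
t=20: L0/L1/L2 = -/-/A → run A
t=21: (idle)
t=22: (idle)
t=23: (idle)
t=24: (idle)
t=25: (idle)
t=26: (idle)

running at tick 8 = E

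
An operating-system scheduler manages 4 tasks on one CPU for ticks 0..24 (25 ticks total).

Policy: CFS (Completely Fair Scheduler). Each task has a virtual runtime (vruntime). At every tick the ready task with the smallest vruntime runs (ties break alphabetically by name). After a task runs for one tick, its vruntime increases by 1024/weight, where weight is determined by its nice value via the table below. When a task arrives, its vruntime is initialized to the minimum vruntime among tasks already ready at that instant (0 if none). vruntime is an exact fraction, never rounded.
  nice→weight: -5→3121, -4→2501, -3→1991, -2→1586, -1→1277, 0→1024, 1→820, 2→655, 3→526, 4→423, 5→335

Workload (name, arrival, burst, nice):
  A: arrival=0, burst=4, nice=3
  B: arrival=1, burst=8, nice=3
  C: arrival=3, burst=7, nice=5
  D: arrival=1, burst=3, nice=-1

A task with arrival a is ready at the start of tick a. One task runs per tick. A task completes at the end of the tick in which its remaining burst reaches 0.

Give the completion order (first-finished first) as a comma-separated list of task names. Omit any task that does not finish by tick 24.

t=0: vr[A=0] → run A
t=1: vr[A=512/263 B=512/263 D=512/263] → run A
t=2: vr[A=1024/263 B=512/263 D=512/263] → run B
t=3: vr[A=1024/263 B=1024/263 C=512/263 D=512/263] → run C
t=4: vr[A=1024/263 B=1024/263 C=440832/88105 D=512/263] → run D
t=5: vr[A=1024/263 B=1024/263 C=440832/88105 D=923136/335851] → run D
t=6: vr[A=1024/263 B=1024/263 C=440832/88105 D=1192448/335851] → run D
t=7: vr[A=1024/263 B=1024/263 C=440832/88105] → run A
t=8: vr[A=1536/263 B=1024/263 C=440832/88105] → run B
t=9: vr[A=1536/263 B=1536/263 C=440832/88105] → run C
t=10: vr[A=1536/263 B=1536/263 C=710144/88105] → run A
t=11: vr[B=1536/263 C=710144/88105] → run B
t=12: vr[B=2048/263 C=710144/88105] → run B
t=13: vr[B=2560/263 C=710144/88105] → run C
t=14: vr[B=2560/263 C=979456/88105] → run B
t=15: vr[B=3072/263 C=979456/88105] → run C
t=16: vr[B=3072/263 C=1248768/88105] → run B
t=17: vr[B=3584/263 C=1248768/88105] → run B
t=18: vr[B=4096/263 C=1248768/88105] → run C
t=19: vr[B=4096/263 C=303616/17621] → run B
t=20: vr[C=303616/17621] → run C
t=21: vr[C=1787392/88105] → run C
t=22: (idle)
t=23: (idle)
t=24: (idle)

completion order = D, A, B, C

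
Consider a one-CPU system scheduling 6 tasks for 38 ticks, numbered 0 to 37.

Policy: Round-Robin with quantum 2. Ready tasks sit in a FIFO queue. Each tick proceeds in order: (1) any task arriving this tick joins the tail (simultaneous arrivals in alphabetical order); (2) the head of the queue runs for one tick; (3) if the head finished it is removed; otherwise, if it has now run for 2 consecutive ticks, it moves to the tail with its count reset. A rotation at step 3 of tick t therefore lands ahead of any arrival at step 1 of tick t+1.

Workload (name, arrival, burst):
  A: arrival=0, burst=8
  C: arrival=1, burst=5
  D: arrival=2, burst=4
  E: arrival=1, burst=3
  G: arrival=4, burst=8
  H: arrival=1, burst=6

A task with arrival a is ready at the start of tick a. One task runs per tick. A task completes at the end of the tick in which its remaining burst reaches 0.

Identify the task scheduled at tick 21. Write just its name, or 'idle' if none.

t=0: queue=[A] q_used=0 → run A
t=1: queue=[A,C,E,H] q_used=1 → run A
t=2: queue=[C,E,H,A,D] q_used=0 → run C
t=3: queue=[C,E,H,A,D] q_used=1 → run C
t=4: queue=[E,H,A,D,C,G] q_used=0 → run E
t=5: queue=[E,H,A,D,C,G] q_used=1 → run E
t=6: queue=[H,A,D,C,G,E] q_used=0 → run H
t=7: queue=[H,A,D,C,G,E] q_used=1 → run H
t=8: queue=[A,D,C,G,E,H] q_used=0 → run A
t=9: queue=[A,D,C,G,E,H] q_used=1 → run A
t=10: queue=[D,C,G,E,H,A] q_used=0 → run D
t=11: queue=[D,C,G,E,H,A] q_used=1 → run D
t=12: queue=[C,G,E,H,A,D] q_used=0 → run C
t=13: queue=[C,G,E,H,A,D] q_used=1 → run C
t=14: queue=[G,E,H,A,D,C] q_used=0 → run G
t=15: queue=[G,E,H,A,D,C] q_used=1 → run G
t=16: queue=[E,H,A,D,C,G] q_used=0 → run E
t=17: queue=[H,A,D,C,G] q_used=0 → run H
t=18: queue=[H,A,D,C,G] q_used=1 → run H
t=19: queue=[A,D,C,G,H] q_used=0 → run A
t=20: queue=[A,D,C,G,H] q_used=1 → run A
t=21: queue=[D,C,G,H,A] q_used=0 → run D
t=22: queue=[D,C,G,H,A] q_used=1 → run D
t=23: queue=[C,G,H,A] q_used=0 → run C
t=24: queue=[G,H,A] q_used=0 → run G
t=25: queue=[G,H,A] q_used=1 → run G
t=26: queue=[H,A,G] q_used=0 → run H
t=27: queue=[H,A,G] q_used=1 → run H
t=28: queue=[A,G] q_used=0 → run A
t=29: queue=[A,G] q_used=1 → run A
t=30: queue=[G] q_used=0 → run G
t=31: queue=[G] q_used=1 → run G
t=32: queue=[G] q_used=0 → run G
t=33: queue=[G] q_used=1 → run G
t=34: (idle)
t=35: (idle)
t=36: (idle)
t=37: (idle)

running at tick 21 = D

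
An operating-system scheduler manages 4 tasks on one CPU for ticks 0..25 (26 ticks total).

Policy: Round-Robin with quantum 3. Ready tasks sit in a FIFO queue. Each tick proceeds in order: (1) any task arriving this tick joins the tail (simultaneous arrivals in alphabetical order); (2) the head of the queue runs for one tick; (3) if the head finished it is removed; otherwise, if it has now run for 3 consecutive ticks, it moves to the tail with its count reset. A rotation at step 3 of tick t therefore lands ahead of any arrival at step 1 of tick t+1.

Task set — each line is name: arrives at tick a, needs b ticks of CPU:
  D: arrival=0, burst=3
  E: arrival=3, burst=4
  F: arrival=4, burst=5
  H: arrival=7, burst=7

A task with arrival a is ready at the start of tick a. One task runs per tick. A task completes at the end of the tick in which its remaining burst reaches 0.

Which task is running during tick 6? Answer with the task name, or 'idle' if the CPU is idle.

running at tick 6 = F

t=0: queue=[D] q_used=0 → run D
t=1: queue=[D] q_used=1 → run D
t=2: queue=[D] q_used=2 → run D
t=3: queue=[E] q_used=0 → run E
t=4: queue=[E,F] q_used=1 → run E
t=5: queue=[E,F] q_used=2 → run E
t=6: queue=[F,E] q_used=0 → run F
t=7: queue=[F,E,H] q_used=1 → run F
t=8: queue=[F,E,H] q_used=2 → run F
t=9: queue=[E,H,F] q_used=0 → run E
t=10: queue=[H,F] q_used=0 → run H
t=11: queue=[H,F] q_used=1 → run H
t=12: queue=[H,F] q_used=2 → run H
t=13: queue=[F,H] q_used=0 → run F
t=14: queue=[F,H] q_used=1 → run F
t=15: queue=[H] q_used=0 → run H
t=16: queue=[H] q_used=1 → run H
t=17: queue=[H] q_used=2 → run H
t=18: queue=[H] q_used=0 → run H
t=19: (idle)
t=20: (idle)
t=21: (idle)
t=22: (idle)
t=23: (idle)
t=24: (idle)
t=25: (idle)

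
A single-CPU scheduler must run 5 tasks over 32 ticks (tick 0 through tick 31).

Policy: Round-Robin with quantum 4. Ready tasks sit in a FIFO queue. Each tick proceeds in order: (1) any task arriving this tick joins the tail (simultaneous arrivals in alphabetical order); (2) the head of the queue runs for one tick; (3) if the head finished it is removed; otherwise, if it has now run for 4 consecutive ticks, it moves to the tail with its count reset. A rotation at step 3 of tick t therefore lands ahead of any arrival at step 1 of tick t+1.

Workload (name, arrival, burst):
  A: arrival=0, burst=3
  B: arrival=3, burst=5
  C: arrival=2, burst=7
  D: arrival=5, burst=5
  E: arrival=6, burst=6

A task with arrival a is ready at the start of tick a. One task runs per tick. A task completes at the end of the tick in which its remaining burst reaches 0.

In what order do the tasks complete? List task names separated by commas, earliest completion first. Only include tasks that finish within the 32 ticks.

completion order = A, C, B, D, E

t=0: queue=[A] q_used=0 → run A
t=1: queue=[A] q_used=1 → run A
t=2: queue=[A,C] q_used=2 → run A
t=3: queue=[C,B] q_used=0 → run C
t=4: queue=[C,B] q_used=1 → run C
t=5: queue=[C,B,D] q_used=2 → run C
t=6: queue=[C,B,D,E] q_used=3 → run C
t=7: queue=[B,D,E,C] q_used=0 → run B
t=8: queue=[B,D,E,C] q_used=1 → run B
t=9: queue=[B,D,E,C] q_used=2 → run B
t=10: queue=[B,D,E,C] q_used=3 → run B
t=11: queue=[D,E,C,B] q_used=0 → run D
t=12: queue=[D,E,C,B] q_used=1 → run D
t=13: queue=[D,E,C,B] q_used=2 → run D
t=14: queue=[D,E,C,B] q_used=3 → run D
t=15: queue=[E,C,B,D] q_used=0 → run E
t=16: queue=[E,C,B,D] q_used=1 → run E
t=17: queue=[E,C,B,D] q_used=2 → run E
t=18: queue=[E,C,B,D] q_used=3 → run E
t=19: queue=[C,B,D,E] q_used=0 → run C
t=20: queue=[C,B,D,E] q_used=1 → run C
t=21: queue=[C,B,D,E] q_used=2 → run C
t=22: queue=[B,D,E] q_used=0 → run B
t=23: queue=[D,E] q_used=0 → run D
t=24: queue=[E] q_used=0 → run E
t=25: queue=[E] q_used=1 → run E
t=26: (idle)
t=27: (idle)
t=28: (idle)
t=29: (idle)
t=30: (idle)
t=31: (idle)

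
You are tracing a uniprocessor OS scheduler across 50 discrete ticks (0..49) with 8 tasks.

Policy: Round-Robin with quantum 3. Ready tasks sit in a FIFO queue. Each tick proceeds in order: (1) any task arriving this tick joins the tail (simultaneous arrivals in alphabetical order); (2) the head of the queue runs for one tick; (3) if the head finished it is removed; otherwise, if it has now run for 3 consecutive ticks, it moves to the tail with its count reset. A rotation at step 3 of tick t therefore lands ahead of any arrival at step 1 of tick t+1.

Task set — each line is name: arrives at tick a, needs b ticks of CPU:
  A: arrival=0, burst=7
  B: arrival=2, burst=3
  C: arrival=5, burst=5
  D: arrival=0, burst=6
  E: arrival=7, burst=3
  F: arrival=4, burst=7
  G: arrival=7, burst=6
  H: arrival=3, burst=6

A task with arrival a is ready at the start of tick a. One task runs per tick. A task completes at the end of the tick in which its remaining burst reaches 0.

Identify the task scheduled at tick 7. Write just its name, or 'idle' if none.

running at tick 7 = B

t=0: queue=[A,D] q_used=0 → run A
t=1: queue=[A,D] q_used=1 → run A
t=2: queue=[A,D,B] q_used=2 → run A
t=3: queue=[D,B,A,H] q_used=0 → run D
t=4: queue=[D,B,A,H,F] q_used=1 → run D
t=5: queue=[D,B,A,H,F,C] q_used=2 → run D
t=6: queue=[B,A,H,F,C,D] q_used=0 → run B
t=7: queue=[B,A,H,F,C,D,E,G] q_used=1 → run B
t=8: queue=[B,A,H,F,C,D,E,G] q_used=2 → run B
t=9: queue=[A,H,F,C,D,E,G] q_used=0 → run A
t=10: queue=[A,H,F,C,D,E,G] q_used=1 → run A
t=11: queue=[A,H,F,C,D,E,G] q_used=2 → run A
t=12: queue=[H,F,C,D,E,G,A] q_used=0 → run H
t=13: queue=[H,F,C,D,E,G,A] q_used=1 → run H
t=14: queue=[H,F,C,D,E,G,A] q_used=2 → run H
t=15: queue=[F,C,D,E,G,A,H] q_used=0 → run F
t=16: queue=[F,C,D,E,G,A,H] q_used=1 → run F
t=17: queue=[F,C,D,E,G,A,H] q_used=2 → run F
t=18: queue=[C,D,E,G,A,H,F] q_used=0 → run C
t=19: queue=[C,D,E,G,A,H,F] q_used=1 → run C
t=20: queue=[C,D,E,G,A,H,F] q_used=2 → run C
t=21: queue=[D,E,G,A,H,F,C] q_used=0 → run D
t=22: queue=[D,E,G,A,H,F,C] q_used=1 → run D
t=23: queue=[D,E,G,A,H,F,C] q_used=2 → run D
t=24: queue=[E,G,A,H,F,C] q_used=0 → run E
t=25: queue=[E,G,A,H,F,C] q_used=1 → run E
t=26: queue=[E,G,A,H,F,C] q_used=2 → run E
t=27: queue=[G,A,H,F,C] q_used=0 → run G
t=28: queue=[G,A,H,F,C] q_used=1 → run G
t=29: queue=[G,A,H,F,C] q_used=2 → run G
t=30: queue=[A,H,F,C,G] q_used=0 → run A
t=31: queue=[H,F,C,G] q_used=0 → run H
t=32: queue=[H,F,C,G] q_used=1 → run H
t=33: queue=[H,F,C,G] q_used=2 → run H
t=34: queue=[F,C,G] q_used=0 → run F
t=35: queue=[F,C,G] q_used=1 → run F
t=36: queue=[F,C,G] q_used=2 → run F
t=37: queue=[C,G,F] q_used=0 → run C
t=38: queue=[C,G,F] q_used=1 → run C
t=39: queue=[G,F] q_used=0 → run G
t=40: queue=[G,F] q_used=1 → run G
t=41: queue=[G,F] q_used=2 → run G
t=42: queue=[F] q_used=0 → run F
t=43: (idle)
t=44: (idle)
t=45: (idle)
t=46: (idle)
t=47: (idle)
t=48: (idle)
t=49: (idle)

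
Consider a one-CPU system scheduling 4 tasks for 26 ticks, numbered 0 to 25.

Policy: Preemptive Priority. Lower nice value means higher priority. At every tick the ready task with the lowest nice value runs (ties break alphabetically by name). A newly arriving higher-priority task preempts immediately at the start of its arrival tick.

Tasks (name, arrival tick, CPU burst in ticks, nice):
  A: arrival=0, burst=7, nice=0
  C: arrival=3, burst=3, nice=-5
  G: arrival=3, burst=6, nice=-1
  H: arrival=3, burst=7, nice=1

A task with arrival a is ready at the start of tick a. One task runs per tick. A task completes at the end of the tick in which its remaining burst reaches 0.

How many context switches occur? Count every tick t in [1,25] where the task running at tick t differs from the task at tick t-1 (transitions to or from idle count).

context switches = 5

t=0: ready={A} → run A
t=1: ready={A} → run A
t=2: ready={A} → run A
t=3: ready={A,C,G,H} → run C
t=4: ready={A,C,G,H} → run C
t=5: ready={A,C,G,H} → run C
t=6: ready={A,G,H} → run G
t=7: ready={A,G,H} → run G
t=8: ready={A,G,H} → run G
t=9: ready={A,G,H} → run G
t=10: ready={A,G,H} → run G
t=11: ready={A,G,H} → run G
t=12: ready={A,H} → run A
t=13: ready={A,H} → run A
t=14: ready={A,H} → run A
t=15: ready={A,H} → run A
t=16: ready={H} → run H
t=17: ready={H} → run H
t=18: ready={H} → run H
t=19: ready={H} → run H
t=20: ready={H} → run H
t=21: ready={H} → run H
t=22: ready={H} → run H
t=23: (idle)
t=24: (idle)
t=25: (idle)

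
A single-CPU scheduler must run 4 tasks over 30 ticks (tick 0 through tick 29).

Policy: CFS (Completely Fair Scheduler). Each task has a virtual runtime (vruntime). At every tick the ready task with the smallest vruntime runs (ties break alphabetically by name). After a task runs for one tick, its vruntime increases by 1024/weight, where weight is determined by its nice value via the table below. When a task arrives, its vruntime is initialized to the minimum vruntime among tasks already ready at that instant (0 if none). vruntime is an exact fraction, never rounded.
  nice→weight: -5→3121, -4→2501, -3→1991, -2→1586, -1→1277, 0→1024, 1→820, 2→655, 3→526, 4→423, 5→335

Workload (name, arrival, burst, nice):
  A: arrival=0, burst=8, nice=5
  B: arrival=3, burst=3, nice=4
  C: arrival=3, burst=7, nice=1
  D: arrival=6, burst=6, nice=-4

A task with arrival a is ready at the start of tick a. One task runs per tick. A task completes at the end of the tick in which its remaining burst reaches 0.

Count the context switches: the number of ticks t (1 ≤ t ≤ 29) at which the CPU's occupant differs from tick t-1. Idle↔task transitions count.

t=0: vr[A=0] → run A
t=1: vr[A=1024/335] → run A
t=2: vr[A=2048/335] → run A
t=3: vr[A=3072/335 B=3072/335 C=3072/335] → run A
t=4: vr[A=4096/335 B=3072/335 C=3072/335] → run B
t=5: vr[A=4096/335 B=1642496/141705 C=3072/335] → run C
t=6: vr[A=4096/335 B=1642496/141705 C=143104/13735 D=143104/13735] → run C
t=7: vr[A=4096/335 B=1642496/141705 C=160256/13735 D=143104/13735] → run D
t=8: vr[A=4096/335 B=1642496/141705 C=160256/13735 D=9072384/837835] → run D
t=9: vr[A=4096/335 B=1642496/141705 C=160256/13735 D=9415424/837835] → run D
t=10: vr[A=4096/335 B=1642496/141705 C=160256/13735 D=9758464/837835] → run B
t=11: vr[A=4096/335 B=1985536/141705 C=160256/13735 D=9758464/837835] → run D
t=12: vr[A=4096/335 B=1985536/141705 C=160256/13735 D=10101504/837835] → run C
t=13: vr[A=4096/335 B=1985536/141705 C=177408/13735 D=10101504/837835] → run D
t=14: vr[A=4096/335 B=1985536/141705 C=177408/13735 D=10444544/837835] → run A
t=15: vr[A=1024/67 B=1985536/141705 C=177408/13735 D=10444544/837835] → run D
t=16: vr[A=1024/67 B=1985536/141705 C=177408/13735] → run C
t=17: vr[A=1024/67 B=1985536/141705 C=38912/2747] → run B
t=18: vr[A=1024/67 C=38912/2747] → run C
t=19: vr[A=1024/67 C=211712/13735] → run A
t=20: vr[A=6144/335 C=211712/13735] → run C
t=21: vr[A=6144/335 C=228864/13735] → run C
t=22: vr[A=6144/335] → run A
t=23: vr[A=7168/335] → run A
t=24: (idle)
t=25: (idle)
t=26: (idle)
t=27: (idle)
t=28: (idle)
t=29: (idle)

context switches = 16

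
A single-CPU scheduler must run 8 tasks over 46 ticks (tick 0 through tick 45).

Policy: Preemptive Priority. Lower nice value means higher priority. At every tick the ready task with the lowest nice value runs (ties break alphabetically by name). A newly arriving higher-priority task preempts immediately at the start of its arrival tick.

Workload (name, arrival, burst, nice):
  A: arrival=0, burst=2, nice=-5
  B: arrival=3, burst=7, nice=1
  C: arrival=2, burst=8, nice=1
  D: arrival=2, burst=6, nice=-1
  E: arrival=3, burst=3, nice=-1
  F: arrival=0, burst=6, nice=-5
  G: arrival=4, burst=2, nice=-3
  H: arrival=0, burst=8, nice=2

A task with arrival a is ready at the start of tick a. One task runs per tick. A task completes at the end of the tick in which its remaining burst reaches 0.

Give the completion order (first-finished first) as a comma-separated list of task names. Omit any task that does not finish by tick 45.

completion order = A, F, G, D, E, B, C, H

t=0: ready={A,F,H} → run A
t=1: ready={A,F,H} → run A
t=2: ready={C,D,F,H} → run F
t=3: ready={B,C,D,E,F,H} → run F
t=4: ready={B,C,D,E,F,G,H} → run F
t=5: ready={B,C,D,E,F,G,H} → run F
t=6: ready={B,C,D,E,F,G,H} → run F
t=7: ready={B,C,D,E,F,G,H} → run F
t=8: ready={B,C,D,E,G,H} → run G
t=9: ready={B,C,D,E,G,H} → run G
t=10: ready={B,C,D,E,H} → run D
t=11: ready={B,C,D,E,H} → run D
t=12: ready={B,C,D,E,H} → run D
t=13: ready={B,C,D,E,H} → run D
t=14: ready={B,C,D,E,H} → run D
t=15: ready={B,C,D,E,H} → run D
t=16: ready={B,C,E,H} → run E
t=17: ready={B,C,E,H} → run E
t=18: ready={B,C,E,H} → run E
t=19: ready={B,C,H} → run B
t=20: ready={B,C,H} → run B
t=21: ready={B,C,H} → run B
t=22: ready={B,C,H} → run B
t=23: ready={B,C,H} → run B
t=24: ready={B,C,H} → run B
t=25: ready={B,C,H} → run B
t=26: ready={C,H} → run C
t=27: ready={C,H} → run C
t=28: ready={C,H} → run C
t=29: ready={C,H} → run C
t=30: ready={C,H} → run C
t=31: ready={C,H} → run C
t=32: ready={C,H} → run C
t=33: ready={C,H} → run C
t=34: ready={H} → run H
t=35: ready={H} → run H
t=36: ready={H} → run H
t=37: ready={H} → run H
t=38: ready={H} → run H
t=39: ready={H} → run H
t=40: ready={H} → run H
t=41: ready={H} → run H
t=42: (idle)
t=43: (idle)
t=44: (idle)
t=45: (idle)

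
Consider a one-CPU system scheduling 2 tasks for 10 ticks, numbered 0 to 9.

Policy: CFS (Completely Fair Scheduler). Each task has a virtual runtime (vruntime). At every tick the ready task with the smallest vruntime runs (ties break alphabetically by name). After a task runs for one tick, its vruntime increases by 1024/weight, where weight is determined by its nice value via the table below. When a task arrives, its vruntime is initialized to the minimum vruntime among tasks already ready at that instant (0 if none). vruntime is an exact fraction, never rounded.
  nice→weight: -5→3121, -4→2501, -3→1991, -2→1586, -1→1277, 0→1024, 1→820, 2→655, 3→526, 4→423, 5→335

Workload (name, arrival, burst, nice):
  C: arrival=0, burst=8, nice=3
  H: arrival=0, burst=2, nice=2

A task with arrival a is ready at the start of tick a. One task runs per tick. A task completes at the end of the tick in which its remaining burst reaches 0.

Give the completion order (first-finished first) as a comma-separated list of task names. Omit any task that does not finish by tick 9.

completion order = H, C

t=0: vr[C=0 H=0] → run C
t=1: vr[C=512/263 H=0] → run H
t=2: vr[C=512/263 H=1024/655] → run H
t=3: vr[C=512/263] → run C
t=4: vr[C=1024/263] → run C
t=5: vr[C=1536/263] → run C
t=6: vr[C=2048/263] → run C
t=7: vr[C=2560/263] → run C
t=8: vr[C=3072/263] → run C
t=9: vr[C=3584/263] → run C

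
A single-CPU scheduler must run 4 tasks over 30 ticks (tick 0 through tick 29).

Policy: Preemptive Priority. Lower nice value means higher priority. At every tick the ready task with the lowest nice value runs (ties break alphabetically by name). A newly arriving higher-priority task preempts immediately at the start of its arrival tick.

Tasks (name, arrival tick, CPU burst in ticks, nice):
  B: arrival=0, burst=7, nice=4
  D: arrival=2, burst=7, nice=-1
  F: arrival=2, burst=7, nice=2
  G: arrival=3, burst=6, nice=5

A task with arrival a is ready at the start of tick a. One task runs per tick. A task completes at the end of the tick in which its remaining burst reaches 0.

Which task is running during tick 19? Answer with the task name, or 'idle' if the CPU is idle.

t=0: ready={B} → run B
t=1: ready={B} → run B
t=2: ready={B,D,F} → run D
t=3: ready={B,D,F,G} → run D
t=4: ready={B,D,F,G} → run D
t=5: ready={B,D,F,G} → run D
t=6: ready={B,D,F,G} → run D
t=7: ready={B,D,F,G} → run D
t=8: ready={B,D,F,G} → run D
t=9: ready={B,F,G} → run F
t=10: ready={B,F,G} → run F
t=11: ready={B,F,G} → run F
t=12: ready={B,F,G} → run F
t=13: ready={B,F,G} → run F
t=14: ready={B,F,G} → run F
t=15: ready={B,F,G} → run F
t=16: ready={B,G} → run B
t=17: ready={B,G} → run B
t=18: ready={B,G} → run B
t=19: ready={B,G} → run B
t=20: ready={B,G} → run B
t=21: ready={G} → run G
t=22: ready={G} → run G
t=23: ready={G} → run G
t=24: ready={G} → run G
t=25: ready={G} → run G
t=26: ready={G} → run G
t=27: (idle)
t=28: (idle)
t=29: (idle)

running at tick 19 = B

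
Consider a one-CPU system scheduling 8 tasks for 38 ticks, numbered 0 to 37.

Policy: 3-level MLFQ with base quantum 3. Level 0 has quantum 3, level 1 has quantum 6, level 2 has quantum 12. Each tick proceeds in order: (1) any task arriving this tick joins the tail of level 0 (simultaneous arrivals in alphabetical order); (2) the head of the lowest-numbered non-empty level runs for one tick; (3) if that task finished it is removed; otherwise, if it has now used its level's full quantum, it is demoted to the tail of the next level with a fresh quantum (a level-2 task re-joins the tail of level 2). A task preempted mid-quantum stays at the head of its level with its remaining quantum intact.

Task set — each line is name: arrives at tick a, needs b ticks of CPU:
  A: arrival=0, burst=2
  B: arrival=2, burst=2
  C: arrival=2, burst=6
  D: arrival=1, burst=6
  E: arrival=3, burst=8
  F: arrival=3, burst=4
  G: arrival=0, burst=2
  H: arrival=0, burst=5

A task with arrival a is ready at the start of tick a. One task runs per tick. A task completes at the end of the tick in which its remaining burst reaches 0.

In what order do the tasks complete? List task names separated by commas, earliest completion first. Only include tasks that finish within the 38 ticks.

completion order = A, G, B, H, D, C, E, F

t=0: L0/L1/L2 = AGH/-/- → run A
t=1: L0/L1/L2 = AGHD/-/- → run A
t=2: L0/L1/L2 = GHDBC/-/- → run G
t=3: L0/L1/L2 = GHDBCEF/-/- → run G
t=4: L0/L1/L2 = HDBCEF/-/- → run H
t=5: L0/L1/L2 = HDBCEF/-/- → run H
t=6: L0/L1/L2 = HDBCEF/-/- → run H
t=7: L0/L1/L2 = DBCEF/H/- → run D
t=8: L0/L1/L2 = DBCEF/H/- → run D
t=9: L0/L1/L2 = DBCEF/H/- → run D
t=10: L0/L1/L2 = BCEF/HD/- → run B
t=11: L0/L1/L2 = BCEF/HD/- → run B
t=12: L0/L1/L2 = CEF/HD/- → run C
t=13: L0/L1/L2 = CEF/HD/- → run C
t=14: L0/L1/L2 = CEF/HD/- → run C
t=15: L0/L1/L2 = EF/HDC/- → run E
t=16: L0/L1/L2 = EF/HDC/- → run E
t=17: L0/L1/L2 = EF/HDC/- → run E
t=18: L0/L1/L2 = F/HDCE/- → run F
t=19: L0/L1/L2 = F/HDCE/- → run F
t=20: L0/L1/L2 = F/HDCE/- → run F
t=21: L0/L1/L2 = -/HDCEF/- → run H
t=22: L0/L1/L2 = -/HDCEF/- → run H
t=23: L0/L1/L2 = -/DCEF/- → run D
t=24: L0/L1/L2 = -/DCEF/- → run D
t=25: L0/L1/L2 = -/DCEF/- → run D
t=26: L0/L1/L2 = -/CEF/- → run C
t=27: L0/L1/L2 = -/CEF/- → run C
t=28: L0/L1/L2 = -/CEF/- → run C
t=29: L0/L1/L2 = -/EF/- → run E
t=30: L0/L1/L2 = -/EF/- → run E
t=31: L0/L1/L2 = -/EF/- → run E
t=32: L0/L1/L2 = -/EF/- → run E
t=33: L0/L1/L2 = -/EF/- → run E
t=34: L0/L1/L2 = -/F/- → run F
t=35: (idle)
t=36: (idle)
t=37: (idle)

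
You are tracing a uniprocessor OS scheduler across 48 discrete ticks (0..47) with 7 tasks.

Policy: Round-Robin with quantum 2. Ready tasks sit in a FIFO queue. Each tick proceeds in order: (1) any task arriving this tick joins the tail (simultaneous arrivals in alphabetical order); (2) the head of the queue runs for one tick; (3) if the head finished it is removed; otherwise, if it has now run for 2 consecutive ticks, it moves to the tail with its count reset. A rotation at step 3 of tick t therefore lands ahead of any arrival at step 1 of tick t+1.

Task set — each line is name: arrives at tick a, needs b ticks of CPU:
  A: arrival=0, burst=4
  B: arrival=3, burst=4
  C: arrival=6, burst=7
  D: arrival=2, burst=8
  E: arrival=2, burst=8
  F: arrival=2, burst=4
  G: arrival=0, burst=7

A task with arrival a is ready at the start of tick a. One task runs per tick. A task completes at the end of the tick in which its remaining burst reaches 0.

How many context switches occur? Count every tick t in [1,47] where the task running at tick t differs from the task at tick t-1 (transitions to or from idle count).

context switches = 22

t=0: queue=[A,G] q_used=0 → run A
t=1: queue=[A,G] q_used=1 → run A
t=2: queue=[G,A,D,E,F] q_used=0 → run G
t=3: queue=[G,A,D,E,F,B] q_used=1 → run G
t=4: queue=[A,D,E,F,B,G] q_used=0 → run A
t=5: queue=[A,D,E,F,B,G] q_used=1 → run A
t=6: queue=[D,E,F,B,G,C] q_used=0 → run D
t=7: queue=[D,E,F,B,G,C] q_used=1 → run D
t=8: queue=[E,F,B,G,C,D] q_used=0 → run E
t=9: queue=[E,F,B,G,C,D] q_used=1 → run E
t=10: queue=[F,B,G,C,D,E] q_used=0 → run F
t=11: queue=[F,B,G,C,D,E] q_used=1 → run F
t=12: queue=[B,G,C,D,E,F] q_used=0 → run B
t=13: queue=[B,G,C,D,E,F] q_used=1 → run B
t=14: queue=[G,C,D,E,F,B] q_used=0 → run G
t=15: queue=[G,C,D,E,F,B] q_used=1 → run G
t=16: queue=[C,D,E,F,B,G] q_used=0 → run C
t=17: queue=[C,D,E,F,B,G] q_used=1 → run C
t=18: queue=[D,E,F,B,G,C] q_used=0 → run D
t=19: queue=[D,E,F,B,G,C] q_used=1 → run D
t=20: queue=[E,F,B,G,C,D] q_used=0 → run E
t=21: queue=[E,F,B,G,C,D] q_used=1 → run E
t=22: queue=[F,B,G,C,D,E] q_used=0 → run F
t=23: queue=[F,B,G,C,D,E] q_used=1 → run F
t=24: queue=[B,G,C,D,E] q_used=0 → run B
t=25: queue=[B,G,C,D,E] q_used=1 → run B
t=26: queue=[G,C,D,E] q_used=0 → run G
t=27: queue=[G,C,D,E] q_used=1 → run G
t=28: queue=[C,D,E,G] q_used=0 → run C
t=29: queue=[C,D,E,G] q_used=1 → run C
t=30: queue=[D,E,G,C] q_used=0 → run D
t=31: queue=[D,E,G,C] q_used=1 → run D
t=32: queue=[E,G,C,D] q_used=0 → run E
t=33: queue=[E,G,C,D] q_used=1 → run E
t=34: queue=[G,C,D,E] q_used=0 → run G
t=35: queue=[C,D,E] q_used=0 → run C
t=36: queue=[C,D,E] q_used=1 → run C
t=37: queue=[D,E,C] q_used=0 → run D
t=38: queue=[D,E,C] q_used=1 → run D
t=39: queue=[E,C] q_used=0 → run E
t=40: queue=[E,C] q_used=1 → run E
t=41: queue=[C] q_used=0 → run C
t=42: (idle)
t=43: (idle)
t=44: (idle)
t=45: (idle)
t=46: (idle)
t=47: (idle)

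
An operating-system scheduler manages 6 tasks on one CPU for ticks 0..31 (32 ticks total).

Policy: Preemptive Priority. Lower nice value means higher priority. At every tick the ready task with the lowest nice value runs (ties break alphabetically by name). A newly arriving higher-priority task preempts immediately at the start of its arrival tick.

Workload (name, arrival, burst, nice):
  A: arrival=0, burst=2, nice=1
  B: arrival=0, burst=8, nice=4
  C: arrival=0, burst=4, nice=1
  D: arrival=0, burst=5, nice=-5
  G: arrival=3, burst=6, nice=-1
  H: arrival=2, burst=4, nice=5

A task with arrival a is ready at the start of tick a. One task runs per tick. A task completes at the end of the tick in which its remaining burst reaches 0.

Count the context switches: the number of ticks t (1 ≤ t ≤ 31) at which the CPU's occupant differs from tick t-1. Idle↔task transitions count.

t=0: ready={A,B,C,D} → run D
t=1: ready={A,B,C,D} → run D
t=2: ready={A,B,C,D,H} → run D
t=3: ready={A,B,C,D,G,H} → run D
t=4: ready={A,B,C,D,G,H} → run D
t=5: ready={A,B,C,G,H} → run G
t=6: ready={A,B,C,G,H} → run G
t=7: ready={A,B,C,G,H} → run G
t=8: ready={A,B,C,G,H} → run G
t=9: ready={A,B,C,G,H} → run G
t=10: ready={A,B,C,G,H} → run G
t=11: ready={A,B,C,H} → run A
t=12: ready={A,B,C,H} → run A
t=13: ready={B,C,H} → run C
t=14: ready={B,C,H} → run C
t=15: ready={B,C,H} → run C
t=16: ready={B,C,H} → run C
t=17: ready={B,H} → run B
t=18: ready={B,H} → run B
t=19: ready={B,H} → run B
t=20: ready={B,H} → run B
t=21: ready={B,H} → run B
t=22: ready={B,H} → run B
t=23: ready={B,H} → run B
t=24: ready={B,H} → run B
t=25: ready={H} → run H
t=26: ready={H} → run H
t=27: ready={H} → run H
t=28: ready={H} → run H
t=29: (idle)
t=30: (idle)
t=31: (idle)

context switches = 6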